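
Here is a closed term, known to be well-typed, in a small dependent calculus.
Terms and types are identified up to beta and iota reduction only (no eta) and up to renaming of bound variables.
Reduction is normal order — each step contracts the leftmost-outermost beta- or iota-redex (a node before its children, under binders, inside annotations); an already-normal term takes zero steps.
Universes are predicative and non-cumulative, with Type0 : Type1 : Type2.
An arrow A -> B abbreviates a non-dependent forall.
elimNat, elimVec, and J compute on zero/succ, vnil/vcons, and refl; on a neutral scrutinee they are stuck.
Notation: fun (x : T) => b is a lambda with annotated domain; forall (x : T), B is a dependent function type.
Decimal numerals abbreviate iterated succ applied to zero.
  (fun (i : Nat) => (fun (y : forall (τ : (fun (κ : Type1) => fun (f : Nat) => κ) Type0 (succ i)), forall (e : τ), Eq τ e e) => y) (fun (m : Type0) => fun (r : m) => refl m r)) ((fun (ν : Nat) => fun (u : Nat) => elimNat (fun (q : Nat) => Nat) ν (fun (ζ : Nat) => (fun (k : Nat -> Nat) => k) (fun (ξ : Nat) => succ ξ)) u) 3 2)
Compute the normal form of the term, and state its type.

reduced normal form:
  fun (i : Type0) => fun (y : i) => refl i y
the term's type:
  forall (i : Type0), forall (y : i), Eq i y y
observation: 2 normal-order steps normalize the term, beginning with a beta-redex.


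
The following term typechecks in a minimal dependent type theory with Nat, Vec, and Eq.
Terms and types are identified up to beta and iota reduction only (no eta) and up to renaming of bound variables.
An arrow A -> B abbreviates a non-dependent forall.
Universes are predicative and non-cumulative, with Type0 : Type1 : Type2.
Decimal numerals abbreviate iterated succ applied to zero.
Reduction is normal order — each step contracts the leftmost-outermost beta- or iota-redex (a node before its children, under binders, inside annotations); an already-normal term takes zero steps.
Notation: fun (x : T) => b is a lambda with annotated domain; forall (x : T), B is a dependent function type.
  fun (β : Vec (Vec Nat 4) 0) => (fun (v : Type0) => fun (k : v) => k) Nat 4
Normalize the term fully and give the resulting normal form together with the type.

normal form:
  fun (β : Vec (Vec Nat 4) 0) => 4
inferred type:
  Vec (Vec Nat 4) 0 -> Nat


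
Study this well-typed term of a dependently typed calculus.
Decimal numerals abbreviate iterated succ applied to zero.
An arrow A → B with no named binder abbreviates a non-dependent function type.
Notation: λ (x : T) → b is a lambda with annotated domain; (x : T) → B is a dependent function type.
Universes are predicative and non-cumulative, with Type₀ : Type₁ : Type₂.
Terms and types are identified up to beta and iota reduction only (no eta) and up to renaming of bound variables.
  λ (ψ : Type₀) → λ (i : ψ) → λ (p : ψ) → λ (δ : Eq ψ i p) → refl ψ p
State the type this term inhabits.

inferred type:
  (ψ : Type₀) → (i : ψ) → (p : ψ) → Eq ψ i p → Eq ψ p p


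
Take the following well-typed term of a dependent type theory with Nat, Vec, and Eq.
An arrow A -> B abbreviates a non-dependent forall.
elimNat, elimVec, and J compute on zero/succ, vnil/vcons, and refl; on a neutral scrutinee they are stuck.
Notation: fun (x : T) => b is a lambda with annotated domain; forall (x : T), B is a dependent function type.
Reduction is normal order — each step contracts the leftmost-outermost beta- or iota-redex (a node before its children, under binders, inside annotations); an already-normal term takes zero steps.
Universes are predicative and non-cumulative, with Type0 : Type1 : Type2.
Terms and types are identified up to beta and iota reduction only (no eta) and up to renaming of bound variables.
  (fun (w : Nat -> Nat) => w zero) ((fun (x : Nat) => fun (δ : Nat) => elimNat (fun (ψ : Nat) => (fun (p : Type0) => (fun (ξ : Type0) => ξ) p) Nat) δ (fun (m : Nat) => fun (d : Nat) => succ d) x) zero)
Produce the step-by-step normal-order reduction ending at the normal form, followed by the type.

normal-order reduction sequence:
  (fun (w : Nat -> Nat) => w zero) ((fun (x : Nat) => fun (δ : Nat) => elimNat (fun (ψ : Nat) => (fun (p : Type0) => (fun (ξ : Type0) => ξ) p) Nat) δ (fun (m : Nat) => fun (d : Nat) => succ d) x) zero)
  ~> (fun (w : Nat) => fun (x : Nat) => elimNat (fun (δ : Nat) => (fun (ψ : Type0) => (fun (p : Type0) => p) ψ) Nat) x (fun (ξ : Nat) => fun (m : Nat) => succ m) w) zero zero
  ~> (fun (w : Nat) => elimNat (fun (x : Nat) => (fun (δ : Type0) => (fun (ψ : Type0) => ψ) δ) Nat) w (fun (p : Nat) => fun (ξ : Nat) => succ ξ) zero) zero
  ~> elimNat (fun (w : Nat) => (fun (x : Type0) => (fun (δ : Type0) => δ) x) Nat) zero (fun (ψ : Nat) => fun (p : Nat) => succ p) zero
  ~> zero
type:
  Nat


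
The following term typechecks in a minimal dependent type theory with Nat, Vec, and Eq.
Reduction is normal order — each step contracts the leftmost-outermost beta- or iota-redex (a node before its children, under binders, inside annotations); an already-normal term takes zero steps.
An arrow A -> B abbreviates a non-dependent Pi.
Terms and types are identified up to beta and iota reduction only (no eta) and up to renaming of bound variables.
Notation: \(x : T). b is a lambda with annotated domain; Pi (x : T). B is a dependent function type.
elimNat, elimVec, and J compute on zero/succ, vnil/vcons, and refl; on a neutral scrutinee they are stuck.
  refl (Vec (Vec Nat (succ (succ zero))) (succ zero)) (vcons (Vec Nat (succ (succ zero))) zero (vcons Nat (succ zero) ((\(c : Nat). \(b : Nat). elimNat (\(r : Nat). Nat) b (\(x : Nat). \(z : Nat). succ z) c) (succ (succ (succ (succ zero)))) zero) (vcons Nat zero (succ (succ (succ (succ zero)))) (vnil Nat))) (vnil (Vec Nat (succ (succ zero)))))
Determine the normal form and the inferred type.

reduced normal form:
  refl (Vec (Vec Nat (succ (succ zero))) (succ zero)) (vcons (Vec Nat (succ (succ zero))) zero (vcons Nat (succ zero) (succ (succ (succ (succ zero)))) (vcons Nat zero (succ (succ (succ (succ zero)))) (vnil Nat))) (vnil (Vec Nat (succ (succ zero)))))
inferred type:
  Eq (Vec (Vec Nat (succ (succ zero))) (succ zero)) (vcons (Vec Nat (succ (succ zero))) zero (vcons Nat (succ zero) (succ (succ (succ (succ zero)))) (vcons Nat zero (succ (succ (succ (succ zero)))) (vnil Nat))) (vnil (Vec Nat (succ (succ zero))))) (vcons (Vec Nat (succ (succ zero))) zero (vcons Nat (succ zero) (succ (succ (succ (succ zero)))) (vcons Nat zero (succ (succ (succ (succ zero)))) (vnil Nat))) (vnil (Vec Nat (succ (succ zero)))))


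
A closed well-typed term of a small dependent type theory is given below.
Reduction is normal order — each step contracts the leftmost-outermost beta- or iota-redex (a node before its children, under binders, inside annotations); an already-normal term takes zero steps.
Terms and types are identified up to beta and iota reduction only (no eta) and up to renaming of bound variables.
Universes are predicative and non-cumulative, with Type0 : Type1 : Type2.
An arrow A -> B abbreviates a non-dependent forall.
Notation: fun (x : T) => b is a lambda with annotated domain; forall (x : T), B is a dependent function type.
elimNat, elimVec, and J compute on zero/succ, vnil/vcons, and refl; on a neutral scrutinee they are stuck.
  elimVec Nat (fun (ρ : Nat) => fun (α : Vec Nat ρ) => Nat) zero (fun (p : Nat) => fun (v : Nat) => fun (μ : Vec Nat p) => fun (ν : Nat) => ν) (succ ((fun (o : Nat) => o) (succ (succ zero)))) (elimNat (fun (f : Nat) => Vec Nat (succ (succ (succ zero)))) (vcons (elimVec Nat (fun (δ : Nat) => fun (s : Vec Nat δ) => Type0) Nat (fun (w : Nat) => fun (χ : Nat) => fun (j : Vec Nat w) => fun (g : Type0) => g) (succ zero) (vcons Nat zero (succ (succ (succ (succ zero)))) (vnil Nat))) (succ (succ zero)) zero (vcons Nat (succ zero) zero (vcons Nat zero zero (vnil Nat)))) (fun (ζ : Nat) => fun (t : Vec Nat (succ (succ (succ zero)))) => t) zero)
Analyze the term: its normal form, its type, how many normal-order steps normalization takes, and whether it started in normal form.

normal form:
  zero
inferred type:
  Nat
normal-order step count: 18
started in normal form: no
first contracted redex: a beta-redex


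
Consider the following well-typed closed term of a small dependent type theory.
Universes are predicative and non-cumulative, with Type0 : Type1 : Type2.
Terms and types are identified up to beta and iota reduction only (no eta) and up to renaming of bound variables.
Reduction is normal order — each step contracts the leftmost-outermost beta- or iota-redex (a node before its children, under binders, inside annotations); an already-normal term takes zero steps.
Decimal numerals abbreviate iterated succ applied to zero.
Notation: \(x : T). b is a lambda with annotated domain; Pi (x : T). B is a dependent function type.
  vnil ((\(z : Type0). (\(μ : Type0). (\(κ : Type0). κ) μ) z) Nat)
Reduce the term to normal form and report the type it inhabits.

resulting normal form:
  vnil Nat
the term's type:
  Vec Nat 0


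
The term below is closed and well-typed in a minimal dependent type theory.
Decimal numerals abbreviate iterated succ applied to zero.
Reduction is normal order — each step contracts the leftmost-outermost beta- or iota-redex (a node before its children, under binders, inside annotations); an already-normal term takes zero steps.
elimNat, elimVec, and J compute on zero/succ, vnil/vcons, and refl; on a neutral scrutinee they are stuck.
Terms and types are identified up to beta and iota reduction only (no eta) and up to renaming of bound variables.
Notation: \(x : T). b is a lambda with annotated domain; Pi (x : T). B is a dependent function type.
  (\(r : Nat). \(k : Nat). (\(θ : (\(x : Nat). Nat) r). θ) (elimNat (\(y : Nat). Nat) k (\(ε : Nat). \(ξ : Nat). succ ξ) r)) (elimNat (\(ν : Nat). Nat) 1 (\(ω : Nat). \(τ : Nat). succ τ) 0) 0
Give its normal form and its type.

normal form:
  1
type:
  Nat


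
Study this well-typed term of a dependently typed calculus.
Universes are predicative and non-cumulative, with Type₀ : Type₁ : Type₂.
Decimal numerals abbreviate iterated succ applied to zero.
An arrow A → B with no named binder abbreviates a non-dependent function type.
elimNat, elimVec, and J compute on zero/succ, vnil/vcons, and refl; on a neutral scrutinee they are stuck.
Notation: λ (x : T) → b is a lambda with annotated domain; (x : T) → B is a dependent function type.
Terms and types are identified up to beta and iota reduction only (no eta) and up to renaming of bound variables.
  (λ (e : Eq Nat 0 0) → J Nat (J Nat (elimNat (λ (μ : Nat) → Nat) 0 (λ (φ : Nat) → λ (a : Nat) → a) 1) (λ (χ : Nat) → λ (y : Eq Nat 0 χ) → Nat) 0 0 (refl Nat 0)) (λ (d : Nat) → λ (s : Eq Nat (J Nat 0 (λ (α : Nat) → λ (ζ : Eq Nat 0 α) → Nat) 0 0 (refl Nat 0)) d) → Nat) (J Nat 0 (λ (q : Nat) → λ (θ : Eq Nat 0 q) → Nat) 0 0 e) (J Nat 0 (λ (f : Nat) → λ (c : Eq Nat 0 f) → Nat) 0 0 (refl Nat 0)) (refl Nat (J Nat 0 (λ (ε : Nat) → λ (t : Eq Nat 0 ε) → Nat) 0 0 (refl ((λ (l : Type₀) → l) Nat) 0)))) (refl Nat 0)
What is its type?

inferred type:
  Nat


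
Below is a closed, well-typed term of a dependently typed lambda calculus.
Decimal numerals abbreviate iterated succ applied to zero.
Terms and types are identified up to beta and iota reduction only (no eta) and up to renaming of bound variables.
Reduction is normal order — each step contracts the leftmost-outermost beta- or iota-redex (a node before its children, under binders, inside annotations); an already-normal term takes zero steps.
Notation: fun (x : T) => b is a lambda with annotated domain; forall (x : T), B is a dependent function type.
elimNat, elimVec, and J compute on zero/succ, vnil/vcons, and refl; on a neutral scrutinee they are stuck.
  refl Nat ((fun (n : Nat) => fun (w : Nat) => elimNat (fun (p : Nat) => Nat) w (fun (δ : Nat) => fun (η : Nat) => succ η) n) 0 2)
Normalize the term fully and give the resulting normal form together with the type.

reduced normal form:
  refl Nat 2
the term's type:
  Eq Nat 2 2
observation: the term reaches its normal form after 3 normal-order steps.


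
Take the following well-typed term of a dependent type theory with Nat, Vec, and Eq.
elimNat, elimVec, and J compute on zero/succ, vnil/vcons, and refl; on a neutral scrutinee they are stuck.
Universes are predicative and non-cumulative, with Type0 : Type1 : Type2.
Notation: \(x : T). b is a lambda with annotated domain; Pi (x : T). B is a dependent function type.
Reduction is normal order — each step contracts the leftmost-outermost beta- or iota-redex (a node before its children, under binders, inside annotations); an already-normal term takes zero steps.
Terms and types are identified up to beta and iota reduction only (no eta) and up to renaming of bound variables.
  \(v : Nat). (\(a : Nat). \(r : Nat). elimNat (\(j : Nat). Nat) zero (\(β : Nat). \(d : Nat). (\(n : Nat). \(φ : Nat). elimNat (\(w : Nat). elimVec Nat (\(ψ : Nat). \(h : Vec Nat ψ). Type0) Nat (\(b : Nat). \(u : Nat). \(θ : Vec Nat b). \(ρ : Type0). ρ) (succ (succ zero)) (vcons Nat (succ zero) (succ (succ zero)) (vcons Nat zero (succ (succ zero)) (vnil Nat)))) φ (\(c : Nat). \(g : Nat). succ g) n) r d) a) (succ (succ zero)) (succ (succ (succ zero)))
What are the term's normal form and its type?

reduced normal form:
  \(v : Nat). succ (succ (succ (succ (succ (succ zero)))))
inferred type:
  Pi (v : Nat). Nat


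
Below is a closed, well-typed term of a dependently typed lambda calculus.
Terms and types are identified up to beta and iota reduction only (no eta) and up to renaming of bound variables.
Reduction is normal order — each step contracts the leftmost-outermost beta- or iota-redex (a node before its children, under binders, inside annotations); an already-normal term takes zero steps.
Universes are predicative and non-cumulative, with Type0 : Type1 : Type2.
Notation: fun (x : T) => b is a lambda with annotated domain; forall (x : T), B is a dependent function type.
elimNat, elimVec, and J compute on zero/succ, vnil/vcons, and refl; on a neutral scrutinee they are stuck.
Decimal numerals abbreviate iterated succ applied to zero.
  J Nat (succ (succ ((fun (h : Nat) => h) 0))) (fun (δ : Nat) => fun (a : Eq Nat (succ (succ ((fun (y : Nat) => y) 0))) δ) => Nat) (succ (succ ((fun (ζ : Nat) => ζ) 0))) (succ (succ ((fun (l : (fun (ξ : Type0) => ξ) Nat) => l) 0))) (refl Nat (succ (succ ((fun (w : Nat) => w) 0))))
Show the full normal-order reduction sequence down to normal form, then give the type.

reduction (normal order):
  J Nat (succ (succ ((fun (h : Nat) => h) 0))) (fun (δ : Nat) => fun (a : Eq Nat (succ (succ ((fun (y : Nat) => y) 0))) δ) => Nat) (succ (succ ((fun (ζ : Nat) => ζ) 0))) (succ (succ ((fun (l : (fun (ξ : Type0) => ξ) Nat) => l) 0))) (refl Nat (succ (succ ((fun (w : Nat) => w) 0))))
  ~> succ (succ ((fun (h : Nat) => h) 0))
  ~> 2
the term's type:
  Nat


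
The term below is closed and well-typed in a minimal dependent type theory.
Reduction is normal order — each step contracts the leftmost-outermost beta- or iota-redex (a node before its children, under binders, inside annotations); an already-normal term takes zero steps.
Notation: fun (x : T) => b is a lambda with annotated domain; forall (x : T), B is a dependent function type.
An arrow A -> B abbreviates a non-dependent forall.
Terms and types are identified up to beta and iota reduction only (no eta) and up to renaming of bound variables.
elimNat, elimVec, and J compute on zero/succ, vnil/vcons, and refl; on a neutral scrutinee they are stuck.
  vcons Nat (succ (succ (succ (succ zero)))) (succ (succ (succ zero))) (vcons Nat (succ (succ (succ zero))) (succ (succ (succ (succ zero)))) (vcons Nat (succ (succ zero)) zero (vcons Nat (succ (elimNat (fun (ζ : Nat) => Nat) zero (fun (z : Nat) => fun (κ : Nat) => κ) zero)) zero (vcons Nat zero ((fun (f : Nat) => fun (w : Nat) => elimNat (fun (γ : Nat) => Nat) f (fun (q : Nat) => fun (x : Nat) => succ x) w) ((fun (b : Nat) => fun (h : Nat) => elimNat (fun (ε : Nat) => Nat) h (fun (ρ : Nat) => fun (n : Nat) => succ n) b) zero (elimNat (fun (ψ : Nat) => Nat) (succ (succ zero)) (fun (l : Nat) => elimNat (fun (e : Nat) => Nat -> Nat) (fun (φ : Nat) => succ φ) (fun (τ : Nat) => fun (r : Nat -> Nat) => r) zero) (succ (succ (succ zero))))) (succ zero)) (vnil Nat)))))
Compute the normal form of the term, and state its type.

reduced normal form:
  vcons Nat (succ (succ (succ (succ zero)))) (succ (succ (succ zero))) (vcons Nat (succ (succ (succ zero))) (succ (succ (succ (succ zero)))) (vcons Nat (succ (succ zero)) zero (vcons Nat (succ zero) zero (vcons Nat zero (succ (succ (succ (succ (succ (succ zero)))))) (vnil Nat)))))
type:
  Vec Nat (succ (succ (succ (succ (succ zero)))))
observation: the term reaches its normal form after 23 normal-order steps.


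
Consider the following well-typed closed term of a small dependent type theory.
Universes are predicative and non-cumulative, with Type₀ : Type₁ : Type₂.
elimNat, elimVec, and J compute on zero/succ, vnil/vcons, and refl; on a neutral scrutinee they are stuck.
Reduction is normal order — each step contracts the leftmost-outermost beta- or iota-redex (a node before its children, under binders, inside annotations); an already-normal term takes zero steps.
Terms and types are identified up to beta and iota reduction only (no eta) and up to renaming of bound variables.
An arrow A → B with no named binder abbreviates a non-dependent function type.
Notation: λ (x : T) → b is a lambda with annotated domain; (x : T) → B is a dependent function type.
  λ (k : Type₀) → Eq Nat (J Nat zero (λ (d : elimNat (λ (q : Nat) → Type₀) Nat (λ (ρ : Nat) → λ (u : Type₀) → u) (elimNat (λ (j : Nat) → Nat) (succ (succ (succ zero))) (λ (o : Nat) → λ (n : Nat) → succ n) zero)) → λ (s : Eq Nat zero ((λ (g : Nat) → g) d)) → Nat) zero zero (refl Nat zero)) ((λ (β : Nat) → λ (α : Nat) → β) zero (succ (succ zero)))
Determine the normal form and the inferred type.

resulting normal form:
  λ (k : Type₀) → Eq Nat zero zero
the term's type:
  Type₀ → Type₀


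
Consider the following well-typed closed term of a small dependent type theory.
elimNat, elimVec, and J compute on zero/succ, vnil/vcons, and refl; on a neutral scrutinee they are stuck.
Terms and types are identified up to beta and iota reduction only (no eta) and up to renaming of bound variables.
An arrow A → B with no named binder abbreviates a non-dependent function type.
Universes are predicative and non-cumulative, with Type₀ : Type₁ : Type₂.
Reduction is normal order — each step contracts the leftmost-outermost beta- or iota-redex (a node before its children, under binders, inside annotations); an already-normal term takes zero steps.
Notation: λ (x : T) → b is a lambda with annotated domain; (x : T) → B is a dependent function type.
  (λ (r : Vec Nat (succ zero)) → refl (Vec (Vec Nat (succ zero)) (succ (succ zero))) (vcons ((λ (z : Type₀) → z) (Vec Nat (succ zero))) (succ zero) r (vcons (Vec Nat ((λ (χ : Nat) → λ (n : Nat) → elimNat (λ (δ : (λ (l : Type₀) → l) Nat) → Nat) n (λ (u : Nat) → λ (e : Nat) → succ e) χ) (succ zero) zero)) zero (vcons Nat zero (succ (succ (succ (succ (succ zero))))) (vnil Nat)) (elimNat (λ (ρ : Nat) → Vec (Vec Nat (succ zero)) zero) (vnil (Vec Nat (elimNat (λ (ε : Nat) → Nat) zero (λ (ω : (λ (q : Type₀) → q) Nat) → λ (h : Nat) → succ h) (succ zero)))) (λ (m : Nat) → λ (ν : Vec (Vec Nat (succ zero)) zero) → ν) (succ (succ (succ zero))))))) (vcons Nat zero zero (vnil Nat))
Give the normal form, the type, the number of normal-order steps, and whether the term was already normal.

resulting normal form:
  refl (Vec (Vec Nat (succ zero)) (succ (succ zero))) (vcons (Vec Nat (succ zero)) (succ zero) (vcons Nat zero zero (vnil Nat)) (vcons (Vec Nat (succ zero)) zero (vcons Nat zero (succ (succ (succ (succ (succ zero))))) (vnil Nat)) (vnil (Vec Nat (succ zero)))))
the term's type:
  Eq (Vec (Vec Nat (succ zero)) (succ (succ zero))) (vcons (Vec Nat (succ zero)) (succ zero) (vcons Nat zero zero (vnil Nat)) (vcons (Vec Nat (succ zero)) zero (vcons Nat zero (succ (succ (succ (succ (succ zero))))) (vnil Nat)) (vnil (Vec Nat (succ zero))))) (vcons (Vec Nat (succ zero)) (succ zero) (vcons Nat zero zero (vnil Nat)) (vcons (Vec Nat (succ zero)) zero (vcons Nat zero (succ (succ (succ (succ (succ zero))))) (vnil Nat)) (vnil (Vec Nat (succ zero)))))
steps to reach normal form (normal order): 22
already normal: no
first redex: a beta-redex


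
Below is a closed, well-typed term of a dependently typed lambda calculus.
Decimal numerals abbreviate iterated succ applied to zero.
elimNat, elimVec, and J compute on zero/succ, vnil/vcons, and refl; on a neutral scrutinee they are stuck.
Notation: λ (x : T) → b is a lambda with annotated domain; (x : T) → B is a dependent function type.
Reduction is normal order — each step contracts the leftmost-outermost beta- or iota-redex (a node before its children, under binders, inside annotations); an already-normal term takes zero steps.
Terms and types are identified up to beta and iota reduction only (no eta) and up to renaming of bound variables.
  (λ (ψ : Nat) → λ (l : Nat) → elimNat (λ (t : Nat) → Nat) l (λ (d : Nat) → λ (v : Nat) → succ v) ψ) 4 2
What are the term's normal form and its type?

normal form:
  6
the term's type:
  Nat


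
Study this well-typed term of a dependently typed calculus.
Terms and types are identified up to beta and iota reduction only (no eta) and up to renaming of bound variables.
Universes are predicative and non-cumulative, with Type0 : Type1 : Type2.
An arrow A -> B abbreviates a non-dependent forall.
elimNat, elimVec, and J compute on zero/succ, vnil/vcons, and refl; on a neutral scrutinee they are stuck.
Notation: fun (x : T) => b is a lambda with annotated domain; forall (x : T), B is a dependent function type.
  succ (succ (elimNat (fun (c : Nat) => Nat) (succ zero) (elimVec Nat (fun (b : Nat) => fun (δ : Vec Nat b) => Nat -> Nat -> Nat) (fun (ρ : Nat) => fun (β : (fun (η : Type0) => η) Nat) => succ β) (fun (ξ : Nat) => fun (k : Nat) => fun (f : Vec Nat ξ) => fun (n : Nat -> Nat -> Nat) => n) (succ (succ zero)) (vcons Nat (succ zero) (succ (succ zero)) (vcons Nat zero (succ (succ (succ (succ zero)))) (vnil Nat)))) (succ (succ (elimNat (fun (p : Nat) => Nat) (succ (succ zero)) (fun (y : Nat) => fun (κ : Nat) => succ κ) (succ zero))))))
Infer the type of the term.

inferred type:
  Nat


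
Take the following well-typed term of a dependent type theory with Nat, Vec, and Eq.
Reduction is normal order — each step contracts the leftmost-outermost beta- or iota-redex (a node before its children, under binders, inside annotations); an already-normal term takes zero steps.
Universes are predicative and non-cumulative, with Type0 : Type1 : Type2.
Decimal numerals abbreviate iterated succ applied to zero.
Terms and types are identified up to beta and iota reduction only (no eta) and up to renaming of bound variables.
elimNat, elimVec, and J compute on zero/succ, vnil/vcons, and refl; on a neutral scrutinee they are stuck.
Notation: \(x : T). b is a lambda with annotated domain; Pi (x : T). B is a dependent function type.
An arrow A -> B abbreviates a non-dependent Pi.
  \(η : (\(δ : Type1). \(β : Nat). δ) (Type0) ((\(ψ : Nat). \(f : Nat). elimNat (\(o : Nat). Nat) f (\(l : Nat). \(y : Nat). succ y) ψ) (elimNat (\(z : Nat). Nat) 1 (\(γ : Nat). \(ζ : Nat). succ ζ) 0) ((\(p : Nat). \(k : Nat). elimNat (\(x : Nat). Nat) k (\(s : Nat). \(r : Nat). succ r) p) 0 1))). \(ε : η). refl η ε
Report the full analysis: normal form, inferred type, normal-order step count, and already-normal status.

reduced normal form:
  \(η : Type0). \(δ : η). refl η δ
type:
  Pi (η : Type0). Pi (δ : η). Eq η δ δ
normal-order step count: 2
term was already normal: no
first contracted redex: a beta-redex


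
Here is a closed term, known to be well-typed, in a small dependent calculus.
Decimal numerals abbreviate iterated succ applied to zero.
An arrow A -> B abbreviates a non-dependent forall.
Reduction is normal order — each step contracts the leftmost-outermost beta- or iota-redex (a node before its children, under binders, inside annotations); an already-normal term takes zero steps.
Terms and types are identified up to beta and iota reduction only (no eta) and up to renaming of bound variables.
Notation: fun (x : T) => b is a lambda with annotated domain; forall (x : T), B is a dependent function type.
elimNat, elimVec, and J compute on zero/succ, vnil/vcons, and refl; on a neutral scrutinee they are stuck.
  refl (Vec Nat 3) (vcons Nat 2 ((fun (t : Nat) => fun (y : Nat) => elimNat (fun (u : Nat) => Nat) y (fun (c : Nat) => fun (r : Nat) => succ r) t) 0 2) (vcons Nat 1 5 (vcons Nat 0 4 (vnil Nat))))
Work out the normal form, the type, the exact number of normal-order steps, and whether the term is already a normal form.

reduced normal form:
  refl (Vec Nat 3) (vcons Nat 2 2 (vcons Nat 1 5 (vcons Nat 0 4 (vnil Nat))))
the term's type:
  Eq (Vec Nat 3) (vcons Nat 2 2 (vcons Nat 1 5 (vcons Nat 0 4 (vnil Nat)))) (vcons Nat 2 2 (vcons Nat 1 5 (vcons Nat 0 4 (vnil Nat))))
normal-order step count: 3
started in normal form: no
first contracted redex: a beta-redex


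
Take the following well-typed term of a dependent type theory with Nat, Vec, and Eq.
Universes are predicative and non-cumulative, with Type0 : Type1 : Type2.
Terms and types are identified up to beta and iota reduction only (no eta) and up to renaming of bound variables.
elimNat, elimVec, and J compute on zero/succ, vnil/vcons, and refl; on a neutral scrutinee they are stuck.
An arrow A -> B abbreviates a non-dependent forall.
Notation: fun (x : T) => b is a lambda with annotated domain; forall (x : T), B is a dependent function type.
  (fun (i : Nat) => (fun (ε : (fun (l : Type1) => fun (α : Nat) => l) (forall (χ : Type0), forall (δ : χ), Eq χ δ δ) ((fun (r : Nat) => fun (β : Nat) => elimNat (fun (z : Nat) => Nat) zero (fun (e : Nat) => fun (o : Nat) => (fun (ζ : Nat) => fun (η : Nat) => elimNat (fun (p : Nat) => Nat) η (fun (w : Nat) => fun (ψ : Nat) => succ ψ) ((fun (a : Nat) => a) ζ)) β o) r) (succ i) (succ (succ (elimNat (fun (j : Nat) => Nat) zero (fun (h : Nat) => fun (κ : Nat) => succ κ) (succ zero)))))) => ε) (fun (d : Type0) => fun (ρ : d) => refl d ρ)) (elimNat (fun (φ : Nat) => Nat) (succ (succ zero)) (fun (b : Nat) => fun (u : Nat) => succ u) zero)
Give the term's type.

type:
  forall (i : Type0), forall (ε : i), Eq i ε ε


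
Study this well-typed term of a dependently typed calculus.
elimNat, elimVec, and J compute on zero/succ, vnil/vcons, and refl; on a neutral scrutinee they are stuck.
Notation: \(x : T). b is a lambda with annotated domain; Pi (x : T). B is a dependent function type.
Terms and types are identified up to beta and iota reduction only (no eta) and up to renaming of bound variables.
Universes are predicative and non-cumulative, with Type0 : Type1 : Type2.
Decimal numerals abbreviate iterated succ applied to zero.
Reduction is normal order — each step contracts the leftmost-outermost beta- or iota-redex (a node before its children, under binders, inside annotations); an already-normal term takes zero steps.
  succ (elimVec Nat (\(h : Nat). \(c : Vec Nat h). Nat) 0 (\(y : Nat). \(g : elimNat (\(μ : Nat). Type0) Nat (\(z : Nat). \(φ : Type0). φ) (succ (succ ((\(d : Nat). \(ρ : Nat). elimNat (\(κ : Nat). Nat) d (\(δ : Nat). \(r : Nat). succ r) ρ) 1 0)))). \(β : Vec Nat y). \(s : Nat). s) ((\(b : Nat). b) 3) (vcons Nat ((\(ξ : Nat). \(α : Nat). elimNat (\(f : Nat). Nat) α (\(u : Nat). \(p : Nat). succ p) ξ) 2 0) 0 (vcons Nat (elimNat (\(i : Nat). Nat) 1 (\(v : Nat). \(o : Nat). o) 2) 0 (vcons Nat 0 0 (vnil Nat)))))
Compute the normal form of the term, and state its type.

normal form:
  1
type:
  Nat
observation: contracting an elimVec iota-redex first, the term normalizes in 16 steps.


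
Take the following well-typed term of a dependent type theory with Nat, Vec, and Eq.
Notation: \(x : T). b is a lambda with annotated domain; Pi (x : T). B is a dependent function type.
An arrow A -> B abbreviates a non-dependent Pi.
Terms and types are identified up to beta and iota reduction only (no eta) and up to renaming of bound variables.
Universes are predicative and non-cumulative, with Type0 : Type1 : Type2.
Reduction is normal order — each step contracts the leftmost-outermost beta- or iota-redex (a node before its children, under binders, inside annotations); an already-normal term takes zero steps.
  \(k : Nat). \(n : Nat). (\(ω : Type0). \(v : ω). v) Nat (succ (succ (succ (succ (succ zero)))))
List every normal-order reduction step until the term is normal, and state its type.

normal-order reduction sequence:
  \(k : Nat). \(n : Nat). (\(ω : Type0). \(v : ω). v) Nat (succ (succ (succ (succ (succ zero)))))
  ~> \(k : Nat). \(n : Nat). (\(ω : Nat). ω) (succ (succ (succ (succ (succ zero)))))
  ~> \(k : Nat). \(n : Nat). succ (succ (succ (succ (succ zero))))
type:
  Nat -> Nat -> Nat


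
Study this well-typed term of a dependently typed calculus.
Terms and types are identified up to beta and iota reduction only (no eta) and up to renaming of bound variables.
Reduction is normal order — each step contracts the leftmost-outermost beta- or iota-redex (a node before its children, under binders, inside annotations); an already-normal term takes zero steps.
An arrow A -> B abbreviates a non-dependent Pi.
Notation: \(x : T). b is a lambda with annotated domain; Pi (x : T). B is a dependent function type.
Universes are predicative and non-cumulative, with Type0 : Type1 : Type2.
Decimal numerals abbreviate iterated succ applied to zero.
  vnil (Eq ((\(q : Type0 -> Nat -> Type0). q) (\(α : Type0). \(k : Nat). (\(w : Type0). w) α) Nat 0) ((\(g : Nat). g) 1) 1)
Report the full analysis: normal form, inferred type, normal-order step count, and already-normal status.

reduced normal form:
  vnil (Eq Nat 1 1)
the term's type:
  Vec (Eq Nat 1 1) 0
steps to reach normal form (normal order): 5
already normal: no
first redex: a beta-redex


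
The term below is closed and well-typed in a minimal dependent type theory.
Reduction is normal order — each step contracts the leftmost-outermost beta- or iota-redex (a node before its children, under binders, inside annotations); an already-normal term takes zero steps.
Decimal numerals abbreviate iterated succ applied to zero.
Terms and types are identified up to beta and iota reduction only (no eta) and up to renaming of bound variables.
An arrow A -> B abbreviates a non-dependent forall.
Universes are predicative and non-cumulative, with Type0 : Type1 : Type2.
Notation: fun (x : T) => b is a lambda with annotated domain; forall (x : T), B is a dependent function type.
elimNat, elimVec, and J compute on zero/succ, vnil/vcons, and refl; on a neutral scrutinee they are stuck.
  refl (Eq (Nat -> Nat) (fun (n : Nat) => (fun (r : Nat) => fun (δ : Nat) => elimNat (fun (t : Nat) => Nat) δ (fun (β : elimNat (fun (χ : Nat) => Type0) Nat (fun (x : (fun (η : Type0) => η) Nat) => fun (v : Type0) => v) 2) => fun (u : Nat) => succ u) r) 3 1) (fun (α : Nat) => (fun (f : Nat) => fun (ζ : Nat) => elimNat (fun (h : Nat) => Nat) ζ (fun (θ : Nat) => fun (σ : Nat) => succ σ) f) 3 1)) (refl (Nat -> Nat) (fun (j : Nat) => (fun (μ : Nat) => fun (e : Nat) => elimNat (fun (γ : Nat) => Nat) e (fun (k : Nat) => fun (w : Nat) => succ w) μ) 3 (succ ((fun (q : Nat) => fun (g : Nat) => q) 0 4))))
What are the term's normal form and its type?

reduced normal form:
  refl (Eq (Nat -> Nat) (fun (n : Nat) => 4) (fun (r : Nat) => 4)) (refl (Nat -> Nat) (fun (δ : Nat) => 4))
inferred type:
  Eq (Eq (Nat -> Nat) (fun (n : Nat) => 4) (fun (r : Nat) => 4)) (refl (Nat -> Nat) (fun (δ : Nat) => 4)) (refl (Nat -> Nat) (fun (t : Nat) => 4))
observation: 38 normal-order steps normalize the term, beginning with a beta-redex.


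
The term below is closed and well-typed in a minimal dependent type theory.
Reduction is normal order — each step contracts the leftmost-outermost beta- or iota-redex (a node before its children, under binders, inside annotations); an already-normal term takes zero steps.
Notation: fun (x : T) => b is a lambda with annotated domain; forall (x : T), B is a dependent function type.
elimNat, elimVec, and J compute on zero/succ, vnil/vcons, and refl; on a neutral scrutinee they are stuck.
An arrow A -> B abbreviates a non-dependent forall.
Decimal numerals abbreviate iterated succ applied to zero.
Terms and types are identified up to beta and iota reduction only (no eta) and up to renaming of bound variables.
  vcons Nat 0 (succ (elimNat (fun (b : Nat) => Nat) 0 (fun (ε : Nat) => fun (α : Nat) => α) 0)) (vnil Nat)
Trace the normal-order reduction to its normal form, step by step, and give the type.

normal-order reduction:
  vcons Nat 0 (succ (elimNat (fun (b : Nat) => Nat) 0 (fun (ε : Nat) => fun (α : Nat) => α) 0)) (vnil Nat)
  ~> vcons Nat 0 1 (vnil Nat)
type:
  Vec Nat 1


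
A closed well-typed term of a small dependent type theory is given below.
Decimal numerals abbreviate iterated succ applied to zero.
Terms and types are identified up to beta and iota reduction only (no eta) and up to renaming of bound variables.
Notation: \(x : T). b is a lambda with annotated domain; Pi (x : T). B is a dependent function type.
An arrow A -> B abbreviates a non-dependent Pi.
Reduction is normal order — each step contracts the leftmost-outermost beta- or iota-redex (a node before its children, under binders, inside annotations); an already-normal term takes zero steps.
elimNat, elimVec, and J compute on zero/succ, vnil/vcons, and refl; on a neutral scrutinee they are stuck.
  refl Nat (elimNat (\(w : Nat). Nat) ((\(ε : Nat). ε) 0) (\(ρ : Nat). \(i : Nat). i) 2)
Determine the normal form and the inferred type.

normal form:
  refl Nat 0
inferred type:
  Eq Nat 0 0


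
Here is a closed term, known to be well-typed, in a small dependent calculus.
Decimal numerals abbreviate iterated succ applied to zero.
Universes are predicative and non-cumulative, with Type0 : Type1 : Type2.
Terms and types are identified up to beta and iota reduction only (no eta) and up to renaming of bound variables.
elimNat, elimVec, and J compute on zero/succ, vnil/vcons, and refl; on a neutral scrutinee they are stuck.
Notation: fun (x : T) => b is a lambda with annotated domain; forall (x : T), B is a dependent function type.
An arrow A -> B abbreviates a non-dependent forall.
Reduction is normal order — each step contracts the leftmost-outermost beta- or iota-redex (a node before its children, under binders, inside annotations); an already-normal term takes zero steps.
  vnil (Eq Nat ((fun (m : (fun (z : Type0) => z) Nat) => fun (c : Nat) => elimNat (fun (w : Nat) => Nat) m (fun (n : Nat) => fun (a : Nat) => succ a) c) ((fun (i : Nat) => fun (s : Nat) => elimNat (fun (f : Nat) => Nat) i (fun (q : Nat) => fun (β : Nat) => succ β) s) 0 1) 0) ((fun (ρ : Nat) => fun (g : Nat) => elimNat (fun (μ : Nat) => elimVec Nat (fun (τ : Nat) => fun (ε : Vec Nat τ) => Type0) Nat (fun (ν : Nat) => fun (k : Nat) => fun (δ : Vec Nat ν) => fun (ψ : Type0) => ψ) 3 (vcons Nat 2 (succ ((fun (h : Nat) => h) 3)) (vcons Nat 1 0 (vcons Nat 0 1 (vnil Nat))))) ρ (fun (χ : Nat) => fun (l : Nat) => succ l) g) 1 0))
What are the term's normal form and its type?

normal form:
  vnil (Eq Nat 1 1)
type:
  Vec (Eq Nat 1 1) 0


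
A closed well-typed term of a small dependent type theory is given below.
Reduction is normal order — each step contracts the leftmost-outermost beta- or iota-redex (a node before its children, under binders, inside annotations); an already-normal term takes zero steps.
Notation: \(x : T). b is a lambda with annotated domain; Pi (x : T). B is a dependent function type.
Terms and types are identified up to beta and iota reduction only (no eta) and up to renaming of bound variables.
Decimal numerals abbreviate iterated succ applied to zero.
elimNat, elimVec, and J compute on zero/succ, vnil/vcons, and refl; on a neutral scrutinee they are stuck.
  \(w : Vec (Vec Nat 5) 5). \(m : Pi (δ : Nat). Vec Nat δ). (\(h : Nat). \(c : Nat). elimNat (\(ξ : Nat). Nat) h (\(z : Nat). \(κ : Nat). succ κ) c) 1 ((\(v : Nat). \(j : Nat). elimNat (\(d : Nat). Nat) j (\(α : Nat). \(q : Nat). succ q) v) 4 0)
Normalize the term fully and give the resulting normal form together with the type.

normal form:
  \(w : Vec (Vec Nat 5) 5). \(m : Pi (δ : Nat). Vec Nat δ). 5
type:
  Pi (w : Vec (Vec Nat 5) 5). Pi (m : Pi (δ : Nat). Vec Nat δ). Nat
observation: the first redex contracted is a beta-redex; the normal form is reached in 30 normal-order steps.


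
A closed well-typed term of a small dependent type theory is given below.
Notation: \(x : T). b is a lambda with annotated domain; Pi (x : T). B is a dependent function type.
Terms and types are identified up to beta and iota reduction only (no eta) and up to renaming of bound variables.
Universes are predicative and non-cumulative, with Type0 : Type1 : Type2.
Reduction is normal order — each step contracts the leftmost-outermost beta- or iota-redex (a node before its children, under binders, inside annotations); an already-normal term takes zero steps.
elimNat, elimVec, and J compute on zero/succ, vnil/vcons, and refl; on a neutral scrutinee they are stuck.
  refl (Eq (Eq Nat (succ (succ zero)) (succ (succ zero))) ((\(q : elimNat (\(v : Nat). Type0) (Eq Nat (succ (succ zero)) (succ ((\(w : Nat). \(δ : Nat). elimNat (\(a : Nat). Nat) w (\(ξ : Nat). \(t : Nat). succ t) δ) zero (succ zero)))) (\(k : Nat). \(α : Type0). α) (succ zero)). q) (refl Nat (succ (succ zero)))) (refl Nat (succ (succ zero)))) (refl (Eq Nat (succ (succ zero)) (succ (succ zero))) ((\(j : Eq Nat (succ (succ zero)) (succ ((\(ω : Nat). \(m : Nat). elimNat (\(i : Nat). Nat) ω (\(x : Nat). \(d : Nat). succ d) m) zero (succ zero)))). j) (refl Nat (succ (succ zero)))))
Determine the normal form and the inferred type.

normal form:
  refl (Eq (Eq Nat (succ (succ zero)) (succ (succ zero))) (refl Nat (succ (succ zero))) (refl Nat (succ (succ zero)))) (refl (Eq Nat (succ (succ zero)) (succ (succ zero))) (refl Nat (succ (succ zero))))
inferred type:
  Eq (Eq (Eq Nat (succ (succ zero)) (succ (succ zero))) (refl Nat (succ (succ zero))) (refl Nat (succ (succ zero)))) (refl (Eq Nat (succ (succ zero)) (succ (succ zero))) (refl Nat (succ (succ zero)))) (refl (Eq Nat (succ (succ zero)) (succ (succ zero))) (refl Nat (succ (succ zero))))


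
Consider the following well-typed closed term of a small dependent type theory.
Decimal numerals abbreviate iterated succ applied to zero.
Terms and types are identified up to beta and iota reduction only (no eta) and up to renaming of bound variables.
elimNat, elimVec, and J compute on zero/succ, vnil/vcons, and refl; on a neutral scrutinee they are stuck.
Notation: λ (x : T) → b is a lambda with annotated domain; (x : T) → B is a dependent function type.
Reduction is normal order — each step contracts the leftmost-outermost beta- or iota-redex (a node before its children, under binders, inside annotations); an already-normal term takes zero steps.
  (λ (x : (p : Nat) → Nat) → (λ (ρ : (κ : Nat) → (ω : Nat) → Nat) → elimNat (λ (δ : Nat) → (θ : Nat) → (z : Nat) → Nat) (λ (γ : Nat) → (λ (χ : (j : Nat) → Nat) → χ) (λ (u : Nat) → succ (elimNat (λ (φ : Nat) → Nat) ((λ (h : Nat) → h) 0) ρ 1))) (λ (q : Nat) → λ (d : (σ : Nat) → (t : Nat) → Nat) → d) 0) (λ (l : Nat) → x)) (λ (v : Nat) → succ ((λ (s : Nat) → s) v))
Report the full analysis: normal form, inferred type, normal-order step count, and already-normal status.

normal form:
  λ (x : Nat) → λ (p : Nat) → 2
type:
  (x : Nat) → (p : Nat) → Nat
normal-order step count: 10
term was already normal: no
first redex: a beta-redex


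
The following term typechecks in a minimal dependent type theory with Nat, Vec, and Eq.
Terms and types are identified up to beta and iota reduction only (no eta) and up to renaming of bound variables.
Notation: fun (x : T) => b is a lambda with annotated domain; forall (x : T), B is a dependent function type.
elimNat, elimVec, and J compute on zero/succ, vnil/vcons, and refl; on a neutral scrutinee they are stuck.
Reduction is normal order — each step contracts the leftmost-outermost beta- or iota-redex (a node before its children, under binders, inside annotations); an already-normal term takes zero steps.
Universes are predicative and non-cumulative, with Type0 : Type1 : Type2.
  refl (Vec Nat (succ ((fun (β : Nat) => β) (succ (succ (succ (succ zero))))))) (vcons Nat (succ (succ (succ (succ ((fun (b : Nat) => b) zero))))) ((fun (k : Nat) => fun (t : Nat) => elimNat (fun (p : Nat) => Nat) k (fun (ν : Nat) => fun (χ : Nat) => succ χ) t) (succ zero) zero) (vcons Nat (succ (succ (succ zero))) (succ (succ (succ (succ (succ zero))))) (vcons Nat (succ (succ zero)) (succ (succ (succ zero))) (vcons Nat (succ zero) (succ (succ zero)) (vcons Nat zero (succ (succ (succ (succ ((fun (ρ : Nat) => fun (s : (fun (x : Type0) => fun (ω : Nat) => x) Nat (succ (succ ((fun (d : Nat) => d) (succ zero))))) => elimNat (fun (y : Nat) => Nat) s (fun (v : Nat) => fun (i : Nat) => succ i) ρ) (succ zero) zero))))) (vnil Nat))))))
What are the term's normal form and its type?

reduced normal form:
  refl (Vec Nat (succ (succ (succ (succ (succ zero)))))) (vcons Nat (succ (succ (succ (succ zero)))) (succ zero) (vcons Nat (succ (succ (succ zero))) (succ (succ (succ (succ (succ zero))))) (vcons Nat (succ (succ zero)) (succ (succ (succ zero))) (vcons Nat (succ zero) (succ (succ zero)) (vcons Nat zero (succ (succ (succ (succ (succ zero))))) (vnil Nat))))))
the term's type:
  Eq (Vec Nat (succ (succ (succ (succ (succ zero)))))) (vcons Nat (succ (succ (succ (succ zero)))) (succ zero) (vcons Nat (succ (succ (succ zero))) (succ (succ (succ (succ (succ zero))))) (vcons Nat (succ (succ zero)) (succ (succ (succ zero))) (vcons Nat (succ zero) (succ (succ zero)) (vcons Nat zero (succ (succ (succ (succ (succ zero))))) (vnil Nat)))))) (vcons Nat (succ (succ (succ (succ zero)))) (succ zero) (vcons Nat (succ (succ (succ zero))) (succ (succ (succ (succ (succ zero))))) (vcons Nat (succ (succ zero)) (succ (succ (succ zero))) (vcons Nat (succ zero) (succ (succ zero)) (vcons Nat zero (succ (succ (succ (succ (succ zero))))) (vnil Nat))))))
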